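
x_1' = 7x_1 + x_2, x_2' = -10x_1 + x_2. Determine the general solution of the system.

Coefficient matrix A = [[7, 1], [-10, 1]].
Characteristic polynomial det(A - λI) = λ^2 - 8λ + 17 = 0.
Eigenvalues λ = 4 ± i (complex conjugate pair).
For λ=4+i: an eigenvector is (1,-3) - i(0,-1) = (1, -3 + i).
A real fundamental pair from Re and Im of e^((4+i)t)v: X_1 = e^(4t)(cos(t)·(1,-3) + sin(t)·(0,-1)), X_2 = e^(4t)(sin(t)·(1,-3) - cos(t)·(0,-1)).
General solution: c_1X_1 + c_2X_2.

x_1(t) = c_1e^(4t)cos(t) + c_2e^(4t)sin(t), x_2(t) = -c_1e^(4t)sin(t) - 3c_1e^(4t)cos(t) - 3c_2e^(4t)sin(t) + c_2e^(4t)cos(t)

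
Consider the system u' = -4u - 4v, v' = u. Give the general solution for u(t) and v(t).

Coefficient matrix A = [[-4, -4], [1, 0]].
Characteristic polynomial det(A - λI) = λ^2 + 4λ + 4 = 0.
Single eigenvalue λ = -2 with algebraic multiplicity 2.
Eigenvector v = (-2,1); generalized eigenvector w with (A-λI)w=v is (-3,2).
General solution: e^(-2t)[c_1·v + c_2·(t·v + w)].

u(t) = -2c_1e^(-2t) - 2c_2te^(-2t) - 3c_2e^(-2t), v(t) = c_1e^(-2t) + c_2te^(-2t) + 2c_2e^(-2t)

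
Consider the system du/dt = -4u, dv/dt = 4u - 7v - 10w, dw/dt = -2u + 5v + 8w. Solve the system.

Coefficient matrix A = [[-4, 0, 0], [4, -7, -10], [-2, 5, 8]].
det(A - λI) = 0 gives eigenvalues λ = -2, -4, 3.
For λ=-2: eigenvector (0,2,-1).
For λ=-4: eigenvector (-1,2,-1).
For λ=3: eigenvector (0,-1,1).
General solution: C_1e^(-2t)(0,2,-1) + C_2e^(-4t)(-1,2,-1) + C_3e^(3t)(0,-1,1).

u(t) = -C_2e^(-4t), v(t) = 2C_1e^(-2t) + 2C_2e^(-4t) - C_3e^(3t), w(t) = -C_1e^(-2t) - C_2e^(-4t) + C_3e^(3t)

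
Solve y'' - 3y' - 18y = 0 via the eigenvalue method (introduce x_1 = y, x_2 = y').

y(t) = C_1e^(-3t) + C_2e^(6t)

Let x_1 = y, x_2 = y'. Then x_1' = x_2 and x_2' = 18x_1 + 3x_2.
A = [[0,1],[18,3]]; det(A-λI) = λ^2 - 3λ - 18.
Eigenvalues λ = -3, 6 with eigenvectors (1,-3), (1,6).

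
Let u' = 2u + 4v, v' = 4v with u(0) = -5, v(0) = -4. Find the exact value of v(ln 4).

-1024

A = [[2,4],[0,4]]; eigenvalues λ = 4, 2.
Eigenvectors: (2,1) for λ=4, (1,0) for λ=2.
From the initial condition, c_1 = -4, c_2 = 3.
v(ln 4) = (-4)(4^4)(1) + (3)(4^2)(0) = -1024.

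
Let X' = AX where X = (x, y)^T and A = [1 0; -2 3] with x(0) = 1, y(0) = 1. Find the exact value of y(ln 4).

A = [[1,0],[-2,3]]; eigenvalues λ = 3, 1.
Eigenvectors: (0,-1) for λ=3, (1,1) for λ=1.
From the initial condition, c_1 = 0, c_2 = 1.
y(ln 4) = (0)(4^3)(-1) + (1)(4^1)(1) = 4.

4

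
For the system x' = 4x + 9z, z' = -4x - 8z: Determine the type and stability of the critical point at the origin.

A = [[4,9],[-4,-8]]; det(A-λI) = λ^2 + 4λ + 4.
repeated λ = -2 with a single eigenvector.

stable improper node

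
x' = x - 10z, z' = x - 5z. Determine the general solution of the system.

Coefficient matrix A = [[1, -10], [1, -5]].
Characteristic polynomial det(A - λI) = λ^2 + 4λ + 5 = 0.
Eigenvalues λ = -2 ± i (complex conjugate pair).
For λ=-2+i: an eigenvector is (-1,0) - i(-3,-1) = (-1 + 3i, 0 + i).
A real fundamental pair from Re and Im of e^((-2+i)t)v: X_1 = e^(-2t)(cos(t)·(-1,0) + sin(t)·(-3,-1)), X_2 = e^(-2t)(sin(t)·(-1,0) - cos(t)·(-3,-1)).
General solution: K_1X_1 + K_2X_2.

x(t) = -3K_1e^(-2t)sin(t) - K_1e^(-2t)cos(t) - K_2e^(-2t)sin(t) + 3K_2e^(-2t)cos(t), z(t) = -K_1e^(-2t)sin(t) + K_2e^(-2t)cos(t)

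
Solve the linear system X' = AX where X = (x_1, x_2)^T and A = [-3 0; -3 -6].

x_1(t) = C_2e^(-3t), x_2(t) = C_1e^(-6t) - C_2e^(-3t)

Coefficient matrix A = [[-3, 0], [-3, -6]].
Characteristic polynomial det(A - λI) = λ^2 + 9λ + 18 = 0.
Eigenvalues λ = -6, -3.
For λ=-6: (A-λI) row 1 is [3, 0], so an eigenvector is (0, 1).
For λ=-3: (A-λI) row 2 is [-3, -3], so an eigenvector is (1, -1).
General solution: C_1e^(-6t)(0,1) + C_2e^(-3t)(1,-1).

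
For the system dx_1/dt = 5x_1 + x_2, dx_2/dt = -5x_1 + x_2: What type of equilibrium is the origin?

A = [[5,1],[-5,1]]; det(A-λI) = λ^2 - 6λ + 10.
λ = 3 ± i: positive real part.

unstable spiral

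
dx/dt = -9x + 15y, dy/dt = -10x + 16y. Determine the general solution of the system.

x(t) = 3K_1e^(t) - K_2e^(6t), y(t) = 2K_1e^(t) - K_2e^(6t)

Coefficient matrix A = [[-9, 15], [-10, 16]].
Characteristic polynomial det(A - λI) = λ^2 - 7λ + 6 = 0.
Eigenvalues λ = 1, 6.
For λ=1: (A-λI) row 1 is [-10, 15], so an eigenvector is (3, 2).
For λ=6: (A-λI) row 1 is [-15, 15], so an eigenvector is (-1, -1).
General solution: K_1e^(t)(3,2) + K_2e^(6t)(-1,-1).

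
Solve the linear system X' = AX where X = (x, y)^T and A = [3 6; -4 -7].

Coefficient matrix A = [[3, 6], [-4, -7]].
Characteristic polynomial det(A - λI) = λ^2 + 4λ + 3 = 0.
Eigenvalues λ = -3, -1.
For λ=-3: (A-λI) row 1 is [6, 6], so an eigenvector is (1, -1).
For λ=-1: (A-λI) row 1 is [4, 6], so an eigenvector is (3, -2).
General solution: K_1e^(-3t)(1,-1) + K_2e^(-t)(3,-2).

x(t) = K_1e^(-3t) + 3K_2e^(-t), y(t) = -K_1e^(-3t) - 2K_2e^(-t)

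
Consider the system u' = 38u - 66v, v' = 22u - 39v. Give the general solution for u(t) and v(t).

Coefficient matrix A = [[38, -66], [22, -39]].
Characteristic polynomial det(A - λI) = λ^2 + λ - 30 = 0.
Eigenvalues λ = 5, -6.
For λ=5: (A-λI) row 1 is [33, -66], so an eigenvector is (2, 1).
For λ=-6: (A-λI) row 1 is [44, -66], so an eigenvector is (3, 2).
General solution: c_1e^(5t)(2,1) + c_2e^(-6t)(3,2).

u(t) = 2c_1e^(5t) + 3c_2e^(-6t), v(t) = c_1e^(5t) + 2c_2e^(-6t)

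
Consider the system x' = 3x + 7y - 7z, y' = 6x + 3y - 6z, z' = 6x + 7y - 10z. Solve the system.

x(t) = C_1e^(3t) - C_2e^(-4t), y(t) = C_1e^(3t) + C_3e^(-3t), z(t) = C_1e^(3t) - C_2e^(-4t) + C_3e^(-3t)

Coefficient matrix A = [[3, 7, -7], [6, 3, -6], [6, 7, -10]].
det(A - λI) = 0 gives eigenvalues λ = 3, -4, -3.
For λ=3: eigenvector (1,1,1).
For λ=-4: eigenvector (-1,0,-1).
For λ=-3: eigenvector (0,1,1).
General solution: C_1e^(3t)(1,1,1) + C_2e^(-4t)(-1,0,-1) + C_3e^(-3t)(0,1,1).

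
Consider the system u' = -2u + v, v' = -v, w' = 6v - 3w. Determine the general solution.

Coefficient matrix A = [[-2, 1, 0], [0, -1, 0], [0, 6, -3]].
det(A - λI) = 0 gives eigenvalues λ = -3, -1, -2.
For λ=-3: eigenvector (0,0,1).
For λ=-1: eigenvector (1,1,3).
For λ=-2: eigenvector (1,0,0).
General solution: C_1e^(-3t)(0,0,1) + C_2e^(-t)(1,1,3) + C_3e^(-2t)(1,0,0).

u(t) = C_2e^(-t) + C_3e^(-2t), v(t) = C_2e^(-t), w(t) = C_1e^(-3t) + 3C_2e^(-t)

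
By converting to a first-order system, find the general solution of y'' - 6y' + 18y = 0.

Let x_1 = y, x_2 = y'. Then x_1' = x_2 and x_2' = -18x_1 + 6x_2.
A = [[0,1],[-18,6]]; det(A-λI) = λ^2 - 6λ + 18.
Eigenvalues λ = 3 ± 3i.

y(t) = K_1e^(3t)cos(3t) + K_2e^(3t)sin(3t)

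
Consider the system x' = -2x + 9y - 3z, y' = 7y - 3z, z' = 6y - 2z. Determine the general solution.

Coefficient matrix A = [[-2, 9, -3], [0, 7, -3], [0, 6, -2]].
det(A - λI) = 0 gives eigenvalues λ = -2, 4, 1.
For λ=-2: eigenvector (1,0,0).
For λ=4: eigenvector (-1,-1,-1).
For λ=1: eigenvector (1,1,2).
General solution: c_1e^(-2t)(1,0,0) + c_2e^(4t)(-1,-1,-1) + c_3e^(t)(1,1,2).

x(t) = c_1e^(-2t) - c_2e^(4t) + c_3e^(t), y(t) = -c_2e^(4t) + c_3e^(t), z(t) = -c_2e^(4t) + 2c_3e^(t)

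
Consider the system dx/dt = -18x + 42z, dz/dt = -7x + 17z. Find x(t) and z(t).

x(t) = -3K_1e^(-4t) + 2K_2e^(3t), z(t) = -K_1e^(-4t) + K_2e^(3t)

Coefficient matrix A = [[-18, 42], [-7, 17]].
Characteristic polynomial det(A - λI) = λ^2 + λ - 12 = 0.
Eigenvalues λ = -4, 3.
For λ=-4: (A-λI) row 1 is [-14, 42], so an eigenvector is (-3, -1).
For λ=3: (A-λI) row 1 is [-21, 42], so an eigenvector is (2, 1).
General solution: K_1e^(-4t)(-3,-1) + K_2e^(3t)(2,1).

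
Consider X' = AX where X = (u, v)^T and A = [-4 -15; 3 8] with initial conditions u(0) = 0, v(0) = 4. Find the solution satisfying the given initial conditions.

Coefficient matrix A = [[-4, -15], [3, 8]].
Characteristic polynomial det(A - λI) = λ^2 - 4λ + 13 = 0.
Eigenvalues λ = 2 ± 3i (complex conjugate pair).
For λ=2+3i: an eigenvector is (1,0) - i(-2,1) = (1 + 2i, 0 - i).
A real fundamental pair from Re and Im of e^((2+3i)t)v: X_1 = e^(2t)(cos(3t)·(1,0) + sin(3t)·(-2,1)), X_2 = e^(2t)(sin(3t)·(1,0) - cos(3t)·(-2,1)).
General solution: c_1X_1 + c_2X_2.
Applying u(0)=0, v(0)=4 gives c_1=8, c_2=-4.

u(t) = -20e^(2t)sin(3t), v(t) = 8e^(2t)sin(3t) + 4e^(2t)cos(3t)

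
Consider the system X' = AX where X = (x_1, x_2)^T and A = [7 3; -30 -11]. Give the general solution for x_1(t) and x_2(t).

Coefficient matrix A = [[7, 3], [-30, -11]].
Characteristic polynomial det(A - λI) = λ^2 + 4λ + 13 = 0.
Eigenvalues λ = -2 ± 3i (complex conjugate pair).
For λ=-2+3i: an eigenvector is (0,-1) - i(-1,3) = (0 + i, -1 - 3i).
A real fundamental pair from Re and Im of e^((-2+3i)t)v: X_1 = e^(-2t)(cos(3t)·(0,-1) + sin(3t)·(-1,3)), X_2 = e^(-2t)(sin(3t)·(0,-1) - cos(3t)·(-1,3)).
General solution: K_1X_1 + K_2X_2.

x_1(t) = -K_1e^(-2t)sin(3t) + K_2e^(-2t)cos(3t), x_2(t) = 3K_1e^(-2t)sin(3t) - K_1e^(-2t)cos(3t) - K_2e^(-2t)sin(3t) - 3K_2e^(-2t)cos(3t)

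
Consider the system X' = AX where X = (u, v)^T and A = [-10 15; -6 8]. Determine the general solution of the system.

Coefficient matrix A = [[-10, 15], [-6, 8]].
Characteristic polynomial det(A - λI) = λ^2 + 2λ + 10 = 0.
Eigenvalues λ = -1 ± 3i (complex conjugate pair).
For λ=-1+3i: an eigenvector is (-1,-1) - i(-2,-1) = (-1 + 2i, -1 + i).
A real fundamental pair from Re and Im of e^((-1+3i)t)v: X_1 = e^(-t)(cos(3t)·(-1,-1) + sin(3t)·(-2,-1)), X_2 = e^(-t)(sin(3t)·(-1,-1) - cos(3t)·(-2,-1)).
General solution: c_1X_1 + c_2X_2.

u(t) = -2c_1e^(-t)sin(3t) - c_1e^(-t)cos(3t) - c_2e^(-t)sin(3t) + 2c_2e^(-t)cos(3t), v(t) = -c_1e^(-t)sin(3t) - c_1e^(-t)cos(3t) - c_2e^(-t)sin(3t) + c_2e^(-t)cos(3t)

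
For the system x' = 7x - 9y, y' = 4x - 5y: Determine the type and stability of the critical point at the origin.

unstable improper node

A = [[7,-9],[4,-5]]; det(A-λI) = λ^2 - 2λ + 1.
repeated λ = 1 with a single eigenvector.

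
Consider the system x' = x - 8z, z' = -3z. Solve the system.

Coefficient matrix A = [[1, -8], [0, -3]].
Characteristic polynomial det(A - λI) = λ^2 + 2λ - 3 = 0.
Eigenvalues λ = 1, -3.
For λ=1: (A-λI) row 1 is [0, -8], so an eigenvector is (1, 0).
For λ=-3: (A-λI) row 1 is [4, -8], so an eigenvector is (-2, -1).
General solution: K_1e^(t)(1,0) + K_2e^(-3t)(-2,-1).

x(t) = K_1e^(t) - 2K_2e^(-3t), z(t) = -K_2e^(-3t)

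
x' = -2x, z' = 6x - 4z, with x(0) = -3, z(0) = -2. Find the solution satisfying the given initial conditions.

x(t) = -3e^(-2t), z(t) = -9e^(-2t) + 7e^(-4t)

Coefficient matrix A = [[-2, 0], [6, -4]].
Characteristic polynomial det(A - λI) = λ^2 + 6λ + 8 = 0.
Eigenvalues λ = -2, -4.
For λ=-2: (A-λI) row 2 is [6, -2], so an eigenvector is (1, 3).
For λ=-4: (A-λI) row 1 is [2, 0], so an eigenvector is (0, 1).
General solution: c_1e^(-2t)(1,3) + c_2e^(-4t)(0,1).
Applying x(0)=-3, z(0)=-2 gives c_1=-3, c_2=7.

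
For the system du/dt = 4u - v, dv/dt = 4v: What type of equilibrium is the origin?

unstable improper node

A = [[4,-1],[0,4]]; det(A-λI) = λ^2 - 8λ + 16.
repeated λ = 4 with a single eigenvector.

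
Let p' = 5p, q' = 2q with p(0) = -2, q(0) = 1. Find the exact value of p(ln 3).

-486

A = [[5,0],[0,2]]; eigenvalues λ = 2, 5.
Eigenvectors: (0,1) for λ=2, (-1,0) for λ=5.
From the initial condition, c_1 = 1, c_2 = 2.
p(ln 3) = (1)(3^2)(0) + (2)(3^5)(-1) = -486.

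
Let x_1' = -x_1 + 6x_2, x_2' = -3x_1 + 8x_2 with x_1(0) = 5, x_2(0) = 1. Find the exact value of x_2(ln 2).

A = [[-1,6],[-3,8]]; eigenvalues λ = 2, 5.
Eigenvectors: (2,1) for λ=2, (1,1) for λ=5.
From the initial condition, c_1 = 4, c_2 = -3.
x_2(ln 2) = (4)(2^2)(1) + (-3)(2^5)(1) = -80.

-80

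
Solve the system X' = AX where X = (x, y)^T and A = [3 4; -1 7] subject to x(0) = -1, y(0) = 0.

x(t) = 2te^(5t) - e^(5t), y(t) = te^(5t)

Coefficient matrix A = [[3, 4], [-1, 7]].
Characteristic polynomial det(A - λI) = λ^2 - 10λ + 25 = 0.
Single eigenvalue λ = 5 with algebraic multiplicity 2.
Eigenvector v = (2,1); generalized eigenvector w with (A-λI)w=v is (-3,-1).
General solution: e^(5t)[C_1·v + C_2·(t·v + w)].
Applying x(0)=-1, y(0)=0 gives C_1=1, C_2=1.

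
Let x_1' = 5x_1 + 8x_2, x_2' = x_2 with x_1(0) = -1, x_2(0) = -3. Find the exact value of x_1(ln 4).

A = [[5,8],[0,1]]; eigenvalues λ = 5, 1.
Eigenvectors: (1,0) for λ=5, (2,-1) for λ=1.
From the initial condition, c_1 = -7, c_2 = 3.
x_1(ln 4) = (-7)(4^5)(1) + (3)(4^1)(2) = -7144.

-7144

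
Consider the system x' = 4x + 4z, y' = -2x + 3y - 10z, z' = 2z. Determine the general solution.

Coefficient matrix A = [[4, 0, 4], [-2, 3, -10], [0, 0, 2]].
det(A - λI) = 0 gives eigenvalues λ = 4, 3, 2.
For λ=4: eigenvector (1,-2,0).
For λ=3: eigenvector (0,1,0).
For λ=2: eigenvector (-2,6,1).
General solution: c_1e^(4t)(1,-2,0) + c_2e^(3t)(0,1,0) + c_3e^(2t)(-2,6,1).

x(t) = c_1e^(4t) - 2c_3e^(2t), y(t) = -2c_1e^(4t) + c_2e^(3t) + 6c_3e^(2t), z(t) = c_3e^(2t)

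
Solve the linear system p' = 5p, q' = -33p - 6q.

Coefficient matrix A = [[5, 0], [-33, -6]].
Characteristic polynomial det(A - λI) = λ^2 + λ - 30 = 0.
Eigenvalues λ = 5, -6.
For λ=5: (A-λI) row 2 is [-33, -11], so an eigenvector is (-1, 3).
For λ=-6: (A-λI) row 1 is [11, 0], so an eigenvector is (0, -1).
General solution: C_1e^(5t)(-1,3) + C_2e^(-6t)(0,-1).

p(t) = -C_1e^(5t), q(t) = 3C_1e^(5t) - C_2e^(-6t)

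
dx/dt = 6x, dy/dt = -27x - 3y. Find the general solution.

Coefficient matrix A = [[6, 0], [-27, -3]].
Characteristic polynomial det(A - λI) = λ^2 - 3λ - 18 = 0.
Eigenvalues λ = 6, -3.
For λ=6: (A-λI) row 2 is [-27, -9], so an eigenvector is (-1, 3).
For λ=-3: (A-λI) row 1 is [9, 0], so an eigenvector is (0, 1).
General solution: K_1e^(6t)(-1,3) + K_2e^(-3t)(0,1).

x(t) = -K_1e^(6t), y(t) = 3K_1e^(6t) + K_2e^(-3t)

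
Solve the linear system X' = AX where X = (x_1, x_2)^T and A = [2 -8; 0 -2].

Coefficient matrix A = [[2, -8], [0, -2]].
Characteristic polynomial det(A - λI) = λ^2 - 4 = 0.
Eigenvalues λ = 2, -2.
For λ=2: (A-λI) row 1 is [0, -8], so an eigenvector is (-1, 0).
For λ=-2: (A-λI) row 1 is [4, -8], so an eigenvector is (-2, -1).
General solution: K_1e^(2t)(-1,0) + K_2e^(-2t)(-2,-1).

x_1(t) = -K_1e^(2t) - 2K_2e^(-2t), x_2(t) = -K_2e^(-2t)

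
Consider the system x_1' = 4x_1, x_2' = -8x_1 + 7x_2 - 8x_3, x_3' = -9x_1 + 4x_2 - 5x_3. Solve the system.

Coefficient matrix A = [[4, 0, 0], [-8, 7, -8], [-9, 4, -5]].
det(A - λI) = 0 gives eigenvalues λ = 3, -1, 4.
For λ=3: eigenvector (0,-2,-1).
For λ=-1: eigenvector (0,1,1).
For λ=4: eigenvector (1,0,-1).
General solution: c_1e^(3t)(0,-2,-1) + c_2e^(-t)(0,1,1) + c_3e^(4t)(1,0,-1).

x_1(t) = c_3e^(4t), x_2(t) = -2c_1e^(3t) + c_2e^(-t), x_3(t) = -c_1e^(3t) + c_2e^(-t) - c_3e^(4t)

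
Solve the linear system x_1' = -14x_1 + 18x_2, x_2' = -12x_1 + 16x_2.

Coefficient matrix A = [[-14, 18], [-12, 16]].
Characteristic polynomial det(A - λI) = λ^2 - 2λ - 8 = 0.
Eigenvalues λ = -2, 4.
For λ=-2: (A-λI) row 1 is [-12, 18], so an eigenvector is (-3, -2).
For λ=4: (A-λI) row 1 is [-18, 18], so an eigenvector is (1, 1).
General solution: K_1e^(-2t)(-3,-2) + K_2e^(4t)(1,1).

x_1(t) = -3K_1e^(-2t) + K_2e^(4t), x_2(t) = -2K_1e^(-2t) + K_2e^(4t)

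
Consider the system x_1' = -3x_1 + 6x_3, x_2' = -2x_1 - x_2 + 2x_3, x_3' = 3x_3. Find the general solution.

x_1(t) = K_1e^(-3t) + K_3e^(3t), x_2(t) = K_1e^(-3t) + K_2e^(-t), x_3(t) = K_3e^(3t)

Coefficient matrix A = [[-3, 0, 6], [-2, -1, 2], [0, 0, 3]].
det(A - λI) = 0 gives eigenvalues λ = -3, -1, 3.
For λ=-3: eigenvector (1,1,0).
For λ=-1: eigenvector (0,1,0).
For λ=3: eigenvector (1,0,1).
General solution: K_1e^(-3t)(1,1,0) + K_2e^(-t)(0,1,0) + K_3e^(3t)(1,0,1).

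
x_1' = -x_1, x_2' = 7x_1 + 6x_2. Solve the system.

x_1(t) = C_2e^(-t), x_2(t) = -C_1e^(6t) - C_2e^(-t)

Coefficient matrix A = [[-1, 0], [7, 6]].
Characteristic polynomial det(A - λI) = λ^2 - 5λ - 6 = 0.
Eigenvalues λ = 6, -1.
For λ=6: (A-λI) row 1 is [-7, 0], so an eigenvector is (0, -1).
For λ=-1: (A-λI) row 2 is [7, 7], so an eigenvector is (1, -1).
General solution: C_1e^(6t)(0,-1) + C_2e^(-t)(1,-1).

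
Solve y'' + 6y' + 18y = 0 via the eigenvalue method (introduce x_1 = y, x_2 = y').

y(t) = C_1e^(-3t)cos(3t) + C_2e^(-3t)sin(3t)

Let x_1 = y, x_2 = y'. Then x_1' = x_2 and x_2' = -18x_1 - 6x_2.
A = [[0,1],[-18,-6]]; det(A-λI) = λ^2 + 6λ + 18.
Eigenvalues λ = -3 ± 3i.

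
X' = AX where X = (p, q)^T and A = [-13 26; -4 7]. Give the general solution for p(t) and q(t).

Coefficient matrix A = [[-13, 26], [-4, 7]].
Characteristic polynomial det(A - λI) = λ^2 + 6λ + 13 = 0.
Eigenvalues λ = -3 ± 2i (complex conjugate pair).
For λ=-3+2i: an eigenvector is (-2,-1) - i(-3,-1) = (-2 + 3i, -1 + i).
A real fundamental pair from Re and Im of e^((-3+2i)t)v: X_1 = e^(-3t)(cos(2t)·(-2,-1) + sin(2t)·(-3,-1)), X_2 = e^(-3t)(sin(2t)·(-2,-1) - cos(2t)·(-3,-1)).
General solution: c_1X_1 + c_2X_2.

p(t) = -3c_1e^(-3t)sin(2t) - 2c_1e^(-3t)cos(2t) - 2c_2e^(-3t)sin(2t) + 3c_2e^(-3t)cos(2t), q(t) = -c_1e^(-3t)sin(2t) - c_1e^(-3t)cos(2t) - c_2e^(-3t)sin(2t) + c_2e^(-3t)cos(2t)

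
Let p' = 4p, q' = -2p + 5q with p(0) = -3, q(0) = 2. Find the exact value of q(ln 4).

A = [[4,0],[-2,5]]; eigenvalues λ = 5, 4.
Eigenvectors: (0,-1) for λ=5, (-1,-2) for λ=4.
From the initial condition, c_1 = -8, c_2 = 3.
q(ln 4) = (-8)(4^5)(-1) + (3)(4^4)(-2) = 6656.

6656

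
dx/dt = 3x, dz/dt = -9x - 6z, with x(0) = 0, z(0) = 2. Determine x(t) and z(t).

Coefficient matrix A = [[3, 0], [-9, -6]].
Characteristic polynomial det(A - λI) = λ^2 + 3λ - 18 = 0.
Eigenvalues λ = 3, -6.
For λ=3: (A-λI) row 2 is [-9, -9], so an eigenvector is (-1, 1).
For λ=-6: (A-λI) row 1 is [9, 0], so an eigenvector is (0, -1).
General solution: K_1e^(3t)(-1,1) + K_2e^(-6t)(0,-1).
Applying x(0)=0, z(0)=2 gives K_1=0, K_2=-2.

x(t) = 0, z(t) = 2e^(-6t)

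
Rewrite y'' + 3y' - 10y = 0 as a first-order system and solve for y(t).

Let x_1 = y, x_2 = y'. Then x_1' = x_2 and x_2' = 10x_1 - 3x_2.
A = [[0,1],[10,-3]]; det(A-λI) = λ^2 + 3λ - 10.
Eigenvalues λ = 2, -5 with eigenvectors (1,2), (1,-5).

y(t) = C_1e^(2t) + C_2e^(-5t)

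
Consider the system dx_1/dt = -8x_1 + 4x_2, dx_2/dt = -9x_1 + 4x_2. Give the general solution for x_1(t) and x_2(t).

x_1(t) = 2c_1e^(-2t) + 2c_2te^(-2t) - c_2e^(-2t), x_2(t) = 3c_1e^(-2t) + 3c_2te^(-2t) - c_2e^(-2t)

Coefficient matrix A = [[-8, 4], [-9, 4]].
Characteristic polynomial det(A - λI) = λ^2 + 4λ + 4 = 0.
Single eigenvalue λ = -2 with algebraic multiplicity 2.
Eigenvector v = (2,3); generalized eigenvector w with (A-λI)w=v is (-1,-1).
General solution: e^(-2t)[c_1·v + c_2·(t·v + w)].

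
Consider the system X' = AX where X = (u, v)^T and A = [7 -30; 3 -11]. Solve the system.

Coefficient matrix A = [[7, -30], [3, -11]].
Characteristic polynomial det(A - λI) = λ^2 + 4λ + 13 = 0.
Eigenvalues λ = -2 ± 3i (complex conjugate pair).
For λ=-2+3i: an eigenvector is (-3,-1) - i(1,0) = (-3 - i, -1).
A real fundamental pair from Re and Im of e^((-2+3i)t)v: X_1 = e^(-2t)(cos(3t)·(-3,-1) + sin(3t)·(1,0)), X_2 = e^(-2t)(sin(3t)·(-3,-1) - cos(3t)·(1,0)).
General solution: C_1X_1 + C_2X_2.

u(t) = C_1e^(-2t)sin(3t) - 3C_1e^(-2t)cos(3t) - 3C_2e^(-2t)sin(3t) - C_2e^(-2t)cos(3t), v(t) = -C_1e^(-2t)cos(3t) - C_2e^(-2t)sin(3t)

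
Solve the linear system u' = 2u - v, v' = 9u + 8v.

u(t) = C_1e^(5t) + C_2te^(5t), v(t) = -3C_1e^(5t) - 3C_2te^(5t) - C_2e^(5t)

Coefficient matrix A = [[2, -1], [9, 8]].
Characteristic polynomial det(A - λI) = λ^2 - 10λ + 25 = 0.
Single eigenvalue λ = 5 with algebraic multiplicity 2.
Eigenvector v = (1,-3); generalized eigenvector w with (A-λI)w=v is (0,-1).
General solution: e^(5t)[C_1·v + C_2·(t·v + w)].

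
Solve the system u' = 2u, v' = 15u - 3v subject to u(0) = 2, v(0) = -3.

u(t) = 2e^(2t), v(t) = 6e^(2t) - 9e^(-3t)

Coefficient matrix A = [[2, 0], [15, -3]].
Characteristic polynomial det(A - λI) = λ^2 + λ - 6 = 0.
Eigenvalues λ = 2, -3.
For λ=2: (A-λI) row 2 is [15, -5], so an eigenvector is (-1, -3).
For λ=-3: (A-λI) row 1 is [5, 0], so an eigenvector is (0, 1).
General solution: K_1e^(2t)(-1,-3) + K_2e^(-3t)(0,1).
Applying u(0)=2, v(0)=-3 gives K_1=-2, K_2=-9.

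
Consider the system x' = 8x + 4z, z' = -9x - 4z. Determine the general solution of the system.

Coefficient matrix A = [[8, 4], [-9, -4]].
Characteristic polynomial det(A - λI) = λ^2 - 4λ + 4 = 0.
Single eigenvalue λ = 2 with algebraic multiplicity 2.
Eigenvector v = (-2,3); generalized eigenvector w with (A-λI)w=v is (-1,1).
General solution: e^(2t)[c_1·v + c_2·(t·v + w)].

x(t) = -2c_1e^(2t) - 2c_2te^(2t) - c_2e^(2t), z(t) = 3c_1e^(2t) + 3c_2te^(2t) + c_2e^(2t)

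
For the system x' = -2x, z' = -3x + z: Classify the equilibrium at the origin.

A = [[-2,0],[-3,1]]; det(A-λI) = λ^2 + λ - 2.
λ = 1, -2: opposite signs.

saddle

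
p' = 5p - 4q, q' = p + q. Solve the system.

Coefficient matrix A = [[5, -4], [1, 1]].
Characteristic polynomial det(A - λI) = λ^2 - 6λ + 9 = 0.
Single eigenvalue λ = 3 with algebraic multiplicity 2.
Eigenvector v = (-2,-1); generalized eigenvector w with (A-λI)w=v is (1,1).
General solution: e^(3t)[C_1·v + C_2·(t·v + w)].

p(t) = -2C_1e^(3t) - 2C_2te^(3t) + C_2e^(3t), q(t) = -C_1e^(3t) - C_2te^(3t) + C_2e^(3t)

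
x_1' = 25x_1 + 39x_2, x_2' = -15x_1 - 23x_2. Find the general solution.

Coefficient matrix A = [[25, 39], [-15, -23]].
Characteristic polynomial det(A - λI) = λ^2 - 2λ + 10 = 0.
Eigenvalues λ = 1 ± 3i (complex conjugate pair).
For λ=1+3i: an eigenvector is (-2,1) - i(-3,2) = (-2 + 3i, 1 - 2i).
A real fundamental pair from Re and Im of e^((1+3i)t)v: X_1 = e^(t)(cos(3t)·(-2,1) + sin(3t)·(-3,2)), X_2 = e^(t)(sin(3t)·(-2,1) - cos(3t)·(-3,2)).
General solution: c_1X_1 + c_2X_2.

x_1(t) = -3c_1e^(t)sin(3t) - 2c_1e^(t)cos(3t) - 2c_2e^(t)sin(3t) + 3c_2e^(t)cos(3t), x_2(t) = 2c_1e^(t)sin(3t) + c_1e^(t)cos(3t) + c_2e^(t)sin(3t) - 2c_2e^(t)cos(3t)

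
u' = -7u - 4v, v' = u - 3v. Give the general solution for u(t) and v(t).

Coefficient matrix A = [[-7, -4], [1, -3]].
Characteristic polynomial det(A - λI) = λ^2 + 10λ + 25 = 0.
Single eigenvalue λ = -5 with algebraic multiplicity 2.
Eigenvector v = (2,-1); generalized eigenvector w with (A-λI)w=v is (1,-1).
General solution: e^(-5t)[K_1·v + K_2·(t·v + w)].

u(t) = 2K_1e^(-5t) + 2K_2te^(-5t) + K_2e^(-5t), v(t) = -K_1e^(-5t) - K_2te^(-5t) - K_2e^(-5t)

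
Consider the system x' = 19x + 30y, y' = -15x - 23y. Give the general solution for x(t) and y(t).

x(t) = -K_1e^(-2t)sin(3t) - 3K_1e^(-2t)cos(3t) - 3K_2e^(-2t)sin(3t) + K_2e^(-2t)cos(3t), y(t) = K_1e^(-2t)sin(3t) + 2K_1e^(-2t)cos(3t) + 2K_2e^(-2t)sin(3t) - K_2e^(-2t)cos(3t)

Coefficient matrix A = [[19, 30], [-15, -23]].
Characteristic polynomial det(A - λI) = λ^2 + 4λ + 13 = 0.
Eigenvalues λ = -2 ± 3i (complex conjugate pair).
For λ=-2+3i: an eigenvector is (-3,2) - i(-1,1) = (-3 + i, 2 - i).
A real fundamental pair from Re and Im of e^((-2+3i)t)v: X_1 = e^(-2t)(cos(3t)·(-3,2) + sin(3t)·(-1,1)), X_2 = e^(-2t)(sin(3t)·(-3,2) - cos(3t)·(-1,1)).
General solution: K_1X_1 + K_2X_2.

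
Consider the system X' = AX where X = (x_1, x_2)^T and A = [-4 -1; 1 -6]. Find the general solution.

Coefficient matrix A = [[-4, -1], [1, -6]].
Characteristic polynomial det(A - λI) = λ^2 + 10λ + 25 = 0.
Single eigenvalue λ = -5 with algebraic multiplicity 2.
Eigenvector v = (1,1); generalized eigenvector w with (A-λI)w=v is (2,1).
General solution: e^(-5t)[K_1·v + K_2·(t·v + w)].

x_1(t) = K_1e^(-5t) + K_2te^(-5t) + 2K_2e^(-5t), x_2(t) = K_1e^(-5t) + K_2te^(-5t) + K_2e^(-5t)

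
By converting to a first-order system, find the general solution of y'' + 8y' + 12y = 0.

y(t) = C_1e^(-2t) + C_2e^(-6t)

Let x_1 = y, x_2 = y'. Then x_1' = x_2 and x_2' = -12x_1 - 8x_2.
A = [[0,1],[-12,-8]]; det(A-λI) = λ^2 + 8λ + 12.
Eigenvalues λ = -2, -6 with eigenvectors (1,-2), (1,-6).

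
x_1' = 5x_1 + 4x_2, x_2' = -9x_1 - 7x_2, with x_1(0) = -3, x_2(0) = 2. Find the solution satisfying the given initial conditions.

Coefficient matrix A = [[5, 4], [-9, -7]].
Characteristic polynomial det(A - λI) = λ^2 + 2λ + 1 = 0.
Single eigenvalue λ = -1 with algebraic multiplicity 2.
Eigenvector v = (2,-3); generalized eigenvector w with (A-λI)w=v is (-1,2).
General solution: e^(-t)[C_1·v + C_2·(t·v + w)].
Applying x_1(0)=-3, x_2(0)=2 gives C_1=-4, C_2=-5.

x_1(t) = -10te^(-t) - 3e^(-t), x_2(t) = 15te^(-t) + 2e^(-t)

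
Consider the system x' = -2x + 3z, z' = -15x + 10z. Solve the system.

x(t) = -K_1e^(4t)sin(3t) + K_2e^(4t)cos(3t), z(t) = -2K_1e^(4t)sin(3t) - K_1e^(4t)cos(3t) - K_2e^(4t)sin(3t) + 2K_2e^(4t)cos(3t)

Coefficient matrix A = [[-2, 3], [-15, 10]].
Characteristic polynomial det(A - λI) = λ^2 - 8λ + 25 = 0.
Eigenvalues λ = 4 ± 3i (complex conjugate pair).
For λ=4+3i: an eigenvector is (0,-1) - i(-1,-2) = (0 + i, -1 + 2i).
A real fundamental pair from Re and Im of e^((4+3i)t)v: X_1 = e^(4t)(cos(3t)·(0,-1) + sin(3t)·(-1,-2)), X_2 = e^(4t)(sin(3t)·(0,-1) - cos(3t)·(-1,-2)).
General solution: K_1X_1 + K_2X_2.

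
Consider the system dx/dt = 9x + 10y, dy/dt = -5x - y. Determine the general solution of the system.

x(t) = C_1e^(4t)sin(5t) - C_1e^(4t)cos(5t) - C_2e^(4t)sin(5t) - C_2e^(4t)cos(5t), y(t) = C_1e^(4t)cos(5t) + C_2e^(4t)sin(5t)

Coefficient matrix A = [[9, 10], [-5, -1]].
Characteristic polynomial det(A - λI) = λ^2 - 8λ + 41 = 0.
Eigenvalues λ = 4 ± 5i (complex conjugate pair).
For λ=4+5i: an eigenvector is (-1,1) - i(1,0) = (-1 - i, 1).
A real fundamental pair from Re and Im of e^((4+5i)t)v: X_1 = e^(4t)(cos(5t)·(-1,1) + sin(5t)·(1,0)), X_2 = e^(4t)(sin(5t)·(-1,1) - cos(5t)·(1,0)).
General solution: C_1X_1 + C_2X_2.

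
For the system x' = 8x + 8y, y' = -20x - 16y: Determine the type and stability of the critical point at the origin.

stable spiral

A = [[8,8],[-20,-16]]; det(A-λI) = λ^2 + 8λ + 32.
λ = -4 ± 4i: negative real part.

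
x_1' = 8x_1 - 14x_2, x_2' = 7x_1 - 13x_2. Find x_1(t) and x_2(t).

x_1(t) = -c_1e^(-6t) - 2c_2e^(t), x_2(t) = -c_1e^(-6t) - c_2e^(t)

Coefficient matrix A = [[8, -14], [7, -13]].
Characteristic polynomial det(A - λI) = λ^2 + 5λ - 6 = 0.
Eigenvalues λ = -6, 1.
For λ=-6: (A-λI) row 1 is [14, -14], so an eigenvector is (-1, -1).
For λ=1: (A-λI) row 1 is [7, -14], so an eigenvector is (-2, -1).
General solution: c_1e^(-6t)(-1,-1) + c_2e^(t)(-2,-1).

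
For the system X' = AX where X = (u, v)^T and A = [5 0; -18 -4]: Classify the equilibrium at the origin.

saddle

A = [[5,0],[-18,-4]]; det(A-λI) = λ^2 - λ - 20.
λ = 5, -4: opposite signs.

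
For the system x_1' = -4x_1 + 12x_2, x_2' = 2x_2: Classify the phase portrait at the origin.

A = [[-4,12],[0,2]]; det(A-λI) = λ^2 + 2λ - 8.
λ = -4, 2: opposite signs.

saddle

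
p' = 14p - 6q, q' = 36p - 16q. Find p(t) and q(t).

p(t) = C_1e^(-4t) - C_2e^(2t), q(t) = 3C_1e^(-4t) - 2C_2e^(2t)

Coefficient matrix A = [[14, -6], [36, -16]].
Characteristic polynomial det(A - λI) = λ^2 + 2λ - 8 = 0.
Eigenvalues λ = -4, 2.
For λ=-4: (A-λI) row 1 is [18, -6], so an eigenvector is (1, 3).
For λ=2: (A-λI) row 1 is [12, -6], so an eigenvector is (-1, -2).
General solution: C_1e^(-4t)(1,3) + C_2e^(2t)(-1,-2).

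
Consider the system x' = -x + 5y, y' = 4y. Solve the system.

Coefficient matrix A = [[-1, 5], [0, 4]].
Characteristic polynomial det(A - λI) = λ^2 - 3λ - 4 = 0.
Eigenvalues λ = -1, 4.
For λ=-1: (A-λI) row 1 is [0, 5], so an eigenvector is (1, 0).
For λ=4: (A-λI) row 1 is [-5, 5], so an eigenvector is (-1, -1).
General solution: K_1e^(-t)(1,0) + K_2e^(4t)(-1,-1).

x(t) = K_1e^(-t) - K_2e^(4t), y(t) = -K_2e^(4t)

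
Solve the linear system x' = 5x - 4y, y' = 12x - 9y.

Coefficient matrix A = [[5, -4], [12, -9]].
Characteristic polynomial det(A - λI) = λ^2 + 4λ + 3 = 0.
Eigenvalues λ = -1, -3.
For λ=-1: (A-λI) row 1 is [6, -4], so an eigenvector is (-2, -3).
For λ=-3: (A-λI) row 1 is [8, -4], so an eigenvector is (-1, -2).
General solution: c_1e^(-t)(-2,-3) + c_2e^(-3t)(-1,-2).

x(t) = -2c_1e^(-t) - c_2e^(-3t), y(t) = -3c_1e^(-t) - 2c_2e^(-3t)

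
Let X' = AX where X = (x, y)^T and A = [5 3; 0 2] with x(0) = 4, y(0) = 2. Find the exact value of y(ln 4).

A = [[5,3],[0,2]]; eigenvalues λ = 2, 5.
Eigenvectors: (-1,1) for λ=2, (1,0) for λ=5.
From the initial condition, c_1 = 2, c_2 = 6.
y(ln 4) = (2)(4^2)(1) + (6)(4^5)(0) = 32.

32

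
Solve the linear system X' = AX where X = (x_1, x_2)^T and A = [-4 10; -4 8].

Coefficient matrix A = [[-4, 10], [-4, 8]].
Characteristic polynomial det(A - λI) = λ^2 - 4λ + 8 = 0.
Eigenvalues λ = 2 ± 2i (complex conjugate pair).
For λ=2+2i: an eigenvector is (-2,-1) - i(1,1) = (-2 - i, -1 - i).
A real fundamental pair from Re and Im of e^((2+2i)t)v: X_1 = e^(2t)(cos(2t)·(-2,-1) + sin(2t)·(1,1)), X_2 = e^(2t)(sin(2t)·(-2,-1) - cos(2t)·(1,1)).
General solution: C_1X_1 + C_2X_2.

x_1(t) = C_1e^(2t)sin(2t) - 2C_1e^(2t)cos(2t) - 2C_2e^(2t)sin(2t) - C_2e^(2t)cos(2t), x_2(t) = C_1e^(2t)sin(2t) - C_1e^(2t)cos(2t) - C_2e^(2t)sin(2t) - C_2e^(2t)cos(2t)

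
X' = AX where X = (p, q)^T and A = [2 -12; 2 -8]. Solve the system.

p(t) = -2C_1e^(-4t) + 3C_2e^(-2t), q(t) = -C_1e^(-4t) + C_2e^(-2t)

Coefficient matrix A = [[2, -12], [2, -8]].
Characteristic polynomial det(A - λI) = λ^2 + 6λ + 8 = 0.
Eigenvalues λ = -4, -2.
For λ=-4: (A-λI) row 1 is [6, -12], so an eigenvector is (-2, -1).
For λ=-2: (A-λI) row 1 is [4, -12], so an eigenvector is (3, 1).
General solution: C_1e^(-4t)(-2,-1) + C_2e^(-2t)(3,1).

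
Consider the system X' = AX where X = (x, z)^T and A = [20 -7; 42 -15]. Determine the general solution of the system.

Coefficient matrix A = [[20, -7], [42, -15]].
Characteristic polynomial det(A - λI) = λ^2 - 5λ - 6 = 0.
Eigenvalues λ = -1, 6.
For λ=-1: (A-λI) row 1 is [21, -7], so an eigenvector is (-1, -3).
For λ=6: (A-λI) row 1 is [14, -7], so an eigenvector is (-1, -2).
General solution: C_1e^(-t)(-1,-3) + C_2e^(6t)(-1,-2).

x(t) = -C_1e^(-t) - C_2e^(6t), z(t) = -3C_1e^(-t) - 2C_2e^(6t)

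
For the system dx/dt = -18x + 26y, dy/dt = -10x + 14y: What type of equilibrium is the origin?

stable spiral

A = [[-18,26],[-10,14]]; det(A-λI) = λ^2 + 4λ + 8.
λ = -2 ± 2i: negative real part.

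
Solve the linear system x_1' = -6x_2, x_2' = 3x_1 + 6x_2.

Coefficient matrix A = [[0, -6], [3, 6]].
Characteristic polynomial det(A - λI) = λ^2 - 6λ + 18 = 0.
Eigenvalues λ = 3 ± 3i (complex conjugate pair).
For λ=3+3i: an eigenvector is (-1,1) - i(-1,0) = (-1 + i, 1).
A real fundamental pair from Re and Im of e^((3+3i)t)v: X_1 = e^(3t)(cos(3t)·(-1,1) + sin(3t)·(-1,0)), X_2 = e^(3t)(sin(3t)·(-1,1) - cos(3t)·(-1,0)).
General solution: K_1X_1 + K_2X_2.

x_1(t) = -K_1e^(3t)sin(3t) - K_1e^(3t)cos(3t) - K_2e^(3t)sin(3t) + K_2e^(3t)cos(3t), x_2(t) = K_1e^(3t)cos(3t) + K_2e^(3t)sin(3t)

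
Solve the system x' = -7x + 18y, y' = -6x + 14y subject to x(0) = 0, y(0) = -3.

Coefficient matrix A = [[-7, 18], [-6, 14]].
Characteristic polynomial det(A - λI) = λ^2 - 7λ + 10 = 0.
Eigenvalues λ = 5, 2.
For λ=5: (A-λI) row 1 is [-12, 18], so an eigenvector is (3, 2).
For λ=2: (A-λI) row 1 is [-9, 18], so an eigenvector is (2, 1).
General solution: C_1e^(5t)(3,2) + C_2e^(2t)(2,1).
Applying x(0)=0, y(0)=-3 gives C_1=-6, C_2=9.

x(t) = -18e^(5t) + 18e^(2t), y(t) = -12e^(5t) + 9e^(2t)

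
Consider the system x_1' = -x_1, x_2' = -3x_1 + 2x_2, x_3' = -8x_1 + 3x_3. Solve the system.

x_1(t) = K_3e^(-t), x_2(t) = -K_1e^(2t) + K_3e^(-t), x_3(t) = K_2e^(3t) + 2K_3e^(-t)

Coefficient matrix A = [[-1, 0, 0], [-3, 2, 0], [-8, 0, 3]].
det(A - λI) = 0 gives eigenvalues λ = 2, 3, -1.
For λ=2: eigenvector (0,-1,0).
For λ=3: eigenvector (0,0,1).
For λ=-1: eigenvector (1,1,2).
General solution: K_1e^(2t)(0,-1,0) + K_2e^(3t)(0,0,1) + K_3e^(-t)(1,1,2).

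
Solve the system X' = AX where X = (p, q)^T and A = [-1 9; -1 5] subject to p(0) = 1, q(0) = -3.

Coefficient matrix A = [[-1, 9], [-1, 5]].
Characteristic polynomial det(A - λI) = λ^2 - 4λ + 4 = 0.
Single eigenvalue λ = 2 with algebraic multiplicity 2.
Eigenvector v = (-3,-1); generalized eigenvector w with (A-λI)w=v is (1,0).
General solution: e^(2t)[K_1·v + K_2·(t·v + w)].
Applying p(0)=1, q(0)=-3 gives K_1=3, K_2=10.

p(t) = -30te^(2t) + e^(2t), q(t) = -10te^(2t) - 3e^(2t)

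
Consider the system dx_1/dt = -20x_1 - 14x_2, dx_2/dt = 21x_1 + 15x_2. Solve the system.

x_1(t) = -2K_1e^(t) - K_2e^(-6t), x_2(t) = 3K_1e^(t) + K_2e^(-6t)

Coefficient matrix A = [[-20, -14], [21, 15]].
Characteristic polynomial det(A - λI) = λ^2 + 5λ - 6 = 0.
Eigenvalues λ = 1, -6.
For λ=1: (A-λI) row 1 is [-21, -14], so an eigenvector is (-2, 3).
For λ=-6: (A-λI) row 1 is [-14, -14], so an eigenvector is (-1, 1).
General solution: K_1e^(t)(-2,3) + K_2e^(-6t)(-1,1).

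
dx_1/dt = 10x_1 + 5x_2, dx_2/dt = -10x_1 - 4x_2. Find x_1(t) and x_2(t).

x_1(t) = -2C_1e^(3t)sin(t) - C_1e^(3t)cos(t) - C_2e^(3t)sin(t) + 2C_2e^(3t)cos(t), x_2(t) = 3C_1e^(3t)sin(t) + C_1e^(3t)cos(t) + C_2e^(3t)sin(t) - 3C_2e^(3t)cos(t)

Coefficient matrix A = [[10, 5], [-10, -4]].
Characteristic polynomial det(A - λI) = λ^2 - 6λ + 10 = 0.
Eigenvalues λ = 3 ± i (complex conjugate pair).
For λ=3+i: an eigenvector is (-1,1) - i(-2,3) = (-1 + 2i, 1 - 3i).
A real fundamental pair from Re and Im of e^((3+i)t)v: X_1 = e^(3t)(cos(t)·(-1,1) + sin(t)·(-2,3)), X_2 = e^(3t)(sin(t)·(-1,1) - cos(t)·(-2,3)).
General solution: C_1X_1 + C_2X_2.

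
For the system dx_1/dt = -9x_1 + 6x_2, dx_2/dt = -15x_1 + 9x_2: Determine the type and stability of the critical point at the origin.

A = [[-9,6],[-15,9]]; det(A-λI) = λ^2 + 9.
λ = 0 ± 3i: zero real part.

center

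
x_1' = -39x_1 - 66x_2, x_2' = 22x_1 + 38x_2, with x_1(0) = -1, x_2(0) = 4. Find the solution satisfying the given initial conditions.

Coefficient matrix A = [[-39, -66], [22, 38]].
Characteristic polynomial det(A - λI) = λ^2 + λ - 30 = 0.
Eigenvalues λ = -6, 5.
For λ=-6: (A-λI) row 1 is [-33, -66], so an eigenvector is (2, -1).
For λ=5: (A-λI) row 1 is [-44, -66], so an eigenvector is (3, -2).
General solution: K_1e^(-6t)(2,-1) + K_2e^(5t)(3,-2).
Applying x_1(0)=-1, x_2(0)=4 gives K_1=10, K_2=-7.

x_1(t) = -21e^(5t) + 20e^(-6t), x_2(t) = 14e^(5t) - 10e^(-6t)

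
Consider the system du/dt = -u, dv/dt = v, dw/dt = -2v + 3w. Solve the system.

Coefficient matrix A = [[-1, 0, 0], [0, 1, 0], [0, -2, 3]].
det(A - λI) = 0 gives eigenvalues λ = -1, 1, 3.
For λ=-1: eigenvector (-1,0,0).
For λ=1: eigenvector (0,1,1).
For λ=3: eigenvector (0,0,1).
General solution: c_1e^(-t)(-1,0,0) + c_2e^(t)(0,1,1) + c_3e^(3t)(0,0,1).

u(t) = -c_1e^(-t), v(t) = c_2e^(t), w(t) = c_2e^(t) + c_3e^(3t)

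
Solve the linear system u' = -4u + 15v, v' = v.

Coefficient matrix A = [[-4, 15], [0, 1]].
Characteristic polynomial det(A - λI) = λ^2 + 3λ - 4 = 0.
Eigenvalues λ = 1, -4.
For λ=1: (A-λI) row 1 is [-5, 15], so an eigenvector is (-3, -1).
For λ=-4: (A-λI) row 1 is [0, 15], so an eigenvector is (1, 0).
General solution: C_1e^(t)(-3,-1) + C_2e^(-4t)(1,0).

u(t) = -3C_1e^(t) + C_2e^(-4t), v(t) = -C_1e^(t)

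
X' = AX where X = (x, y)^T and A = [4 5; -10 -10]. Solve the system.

x(t) = -2C_1e^(-3t)sin(t) - C_1e^(-3t)cos(t) - C_2e^(-3t)sin(t) + 2C_2e^(-3t)cos(t), y(t) = 3C_1e^(-3t)sin(t) + C_1e^(-3t)cos(t) + C_2e^(-3t)sin(t) - 3C_2e^(-3t)cos(t)

Coefficient matrix A = [[4, 5], [-10, -10]].
Characteristic polynomial det(A - λI) = λ^2 + 6λ + 10 = 0.
Eigenvalues λ = -3 ± i (complex conjugate pair).
For λ=-3+i: an eigenvector is (-1,1) - i(-2,3) = (-1 + 2i, 1 - 3i).
A real fundamental pair from Re and Im of e^((-3+i)t)v: X_1 = e^(-3t)(cos(t)·(-1,1) + sin(t)·(-2,3)), X_2 = e^(-3t)(sin(t)·(-1,1) - cos(t)·(-2,3)).
General solution: C_1X_1 + C_2X_2.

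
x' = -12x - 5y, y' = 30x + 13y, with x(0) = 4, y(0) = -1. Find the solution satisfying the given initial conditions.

x(t) = -7e^(3t) + 11e^(-2t), y(t) = 21e^(3t) - 22e^(-2t)

Coefficient matrix A = [[-12, -5], [30, 13]].
Characteristic polynomial det(A - λI) = λ^2 - λ - 6 = 0.
Eigenvalues λ = -2, 3.
For λ=-2: (A-λI) row 1 is [-10, -5], so an eigenvector is (1, -2).
For λ=3: (A-λI) row 1 is [-15, -5], so an eigenvector is (1, -3).
General solution: c_1e^(-2t)(1,-2) + c_2e^(3t)(1,-3).
Applying x(0)=4, y(0)=-1 gives c_1=11, c_2=-7.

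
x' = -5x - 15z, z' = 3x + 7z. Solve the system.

Coefficient matrix A = [[-5, -15], [3, 7]].
Characteristic polynomial det(A - λI) = λ^2 - 2λ + 10 = 0.
Eigenvalues λ = 1 ± 3i (complex conjugate pair).
For λ=1+3i: an eigenvector is (-1,0) - i(2,-1) = (-1 - 2i, 0 + i).
A real fundamental pair from Re and Im of e^((1+3i)t)v: X_1 = e^(t)(cos(3t)·(-1,0) + sin(3t)·(2,-1)), X_2 = e^(t)(sin(3t)·(-1,0) - cos(3t)·(2,-1)).
General solution: c_1X_1 + c_2X_2.

x(t) = 2c_1e^(t)sin(3t) - c_1e^(t)cos(3t) - c_2e^(t)sin(3t) - 2c_2e^(t)cos(3t), z(t) = -c_1e^(t)sin(3t) + c_2e^(t)cos(3t)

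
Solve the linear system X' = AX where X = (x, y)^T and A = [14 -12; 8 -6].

Coefficient matrix A = [[14, -12], [8, -6]].
Characteristic polynomial det(A - λI) = λ^2 - 8λ + 12 = 0.
Eigenvalues λ = 2, 6.
For λ=2: (A-λI) row 1 is [12, -12], so an eigenvector is (1, 1).
For λ=6: (A-λI) row 1 is [8, -12], so an eigenvector is (-3, -2).
General solution: C_1e^(2t)(1,1) + C_2e^(6t)(-3,-2).

x(t) = C_1e^(2t) - 3C_2e^(6t), y(t) = C_1e^(2t) - 2C_2e^(6t)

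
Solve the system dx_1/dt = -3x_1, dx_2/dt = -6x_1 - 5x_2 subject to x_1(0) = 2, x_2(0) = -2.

Coefficient matrix A = [[-3, 0], [-6, -5]].
Characteristic polynomial det(A - λI) = λ^2 + 8λ + 15 = 0.
Eigenvalues λ = -5, -3.
For λ=-5: (A-λI) row 1 is [2, 0], so an eigenvector is (0, -1).
For λ=-3: (A-λI) row 2 is [-6, -2], so an eigenvector is (-1, 3).
General solution: C_1e^(-5t)(0,-1) + C_2e^(-3t)(-1,3).
Applying x_1(0)=2, x_2(0)=-2 gives C_1=-4, C_2=-2.

x_1(t) = 2e^(-3t), x_2(t) = -6e^(-3t) + 4e^(-5t)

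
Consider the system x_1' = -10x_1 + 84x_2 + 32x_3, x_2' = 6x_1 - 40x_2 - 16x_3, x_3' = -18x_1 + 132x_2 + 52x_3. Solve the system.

Coefficient matrix A = [[-10, 84, 32], [6, -40, -16], [-18, 132, 52]].
det(A - λI) = 0 gives eigenvalues λ = 2, -4, 4.
For λ=2: eigenvector (-1,1,-3).
For λ=-4: eigenvector (-2,1,-3).
For λ=4: eigenvector (4,-2,7).
General solution: K_1e^(2t)(-1,1,-3) + K_2e^(-4t)(-2,1,-3) + K_3e^(4t)(4,-2,7).

x_1(t) = -K_1e^(2t) - 2K_2e^(-4t) + 4K_3e^(4t), x_2(t) = K_1e^(2t) + K_2e^(-4t) - 2K_3e^(4t), x_3(t) = -3K_1e^(2t) - 3K_2e^(-4t) + 7K_3e^(4t)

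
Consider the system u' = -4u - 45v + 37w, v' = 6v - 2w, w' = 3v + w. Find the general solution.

u(t) = 3C_1e^(3t) - C_2e^(4t) + C_3e^(-4t), v(t) = 2C_1e^(3t) + C_2e^(4t), w(t) = 3C_1e^(3t) + C_2e^(4t)

Coefficient matrix A = [[-4, -45, 37], [0, 6, -2], [0, 3, 1]].
det(A - λI) = 0 gives eigenvalues λ = 3, 4, -4.
For λ=3: eigenvector (3,2,3).
For λ=4: eigenvector (-1,1,1).
For λ=-4: eigenvector (1,0,0).
General solution: C_1e^(3t)(3,2,3) + C_2e^(4t)(-1,1,1) + C_3e^(-4t)(1,0,0).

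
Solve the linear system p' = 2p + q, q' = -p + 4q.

p(t) = K_1e^(3t) + K_2te^(3t) + K_2e^(3t), q(t) = K_1e^(3t) + K_2te^(3t) + 2K_2e^(3t)

Coefficient matrix A = [[2, 1], [-1, 4]].
Characteristic polynomial det(A - λI) = λ^2 - 6λ + 9 = 0.
Single eigenvalue λ = 3 with algebraic multiplicity 2.
Eigenvector v = (1,1); generalized eigenvector w with (A-λI)w=v is (1,2).
General solution: e^(3t)[K_1·v + K_2·(t·v + w)].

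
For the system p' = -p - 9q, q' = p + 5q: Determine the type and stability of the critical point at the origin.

unstable improper node

A = [[-1,-9],[1,5]]; det(A-λI) = λ^2 - 4λ + 4.
repeated λ = 2 with a single eigenvector.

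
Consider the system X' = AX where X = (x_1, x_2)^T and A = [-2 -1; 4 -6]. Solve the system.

Coefficient matrix A = [[-2, -1], [4, -6]].
Characteristic polynomial det(A - λI) = λ^2 + 8λ + 16 = 0.
Single eigenvalue λ = -4 with algebraic multiplicity 2.
Eigenvector v = (1,2); generalized eigenvector w with (A-λI)w=v is (0,-1).
General solution: e^(-4t)[K_1·v + K_2·(t·v + w)].

x_1(t) = K_1e^(-4t) + K_2te^(-4t), x_2(t) = 2K_1e^(-4t) + 2K_2te^(-4t) - K_2e^(-4t)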